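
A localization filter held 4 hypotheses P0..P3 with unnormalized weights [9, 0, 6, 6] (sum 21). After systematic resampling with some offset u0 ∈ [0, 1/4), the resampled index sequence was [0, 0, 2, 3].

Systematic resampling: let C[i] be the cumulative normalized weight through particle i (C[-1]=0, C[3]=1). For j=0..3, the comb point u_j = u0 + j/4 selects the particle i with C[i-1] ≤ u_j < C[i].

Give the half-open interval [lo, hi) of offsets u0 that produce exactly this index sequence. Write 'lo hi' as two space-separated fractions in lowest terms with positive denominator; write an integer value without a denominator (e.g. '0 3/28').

C = [3/7, 3/7, 5/7, 1]
j=0 picked index 0: u0 ∈ [0, 3/7)
j=1 picked index 0: u0 ∈ [-1/4, 5/28)
j=2 picked index 2: u0 ∈ [-1/14, 3/14)
j=3 picked index 3: u0 ∈ [-1/28, 1/4)
intersection: [0, 5/28)

0 5/28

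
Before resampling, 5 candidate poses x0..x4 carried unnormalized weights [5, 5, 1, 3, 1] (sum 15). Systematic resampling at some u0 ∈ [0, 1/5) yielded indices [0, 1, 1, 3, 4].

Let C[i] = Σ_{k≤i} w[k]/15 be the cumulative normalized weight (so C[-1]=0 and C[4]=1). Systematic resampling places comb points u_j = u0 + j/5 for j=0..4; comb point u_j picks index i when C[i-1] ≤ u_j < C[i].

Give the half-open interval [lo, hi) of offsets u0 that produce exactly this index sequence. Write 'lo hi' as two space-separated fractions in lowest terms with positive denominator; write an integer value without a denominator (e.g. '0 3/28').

2/15 1/5

C = [1/3, 2/3, 11/15, 14/15, 1]
j=0 picked index 0: u0 ∈ [0, 1/3)
j=1 picked index 1: u0 ∈ [2/15, 7/15)
j=2 picked index 1: u0 ∈ [-1/15, 4/15)
j=3 picked index 3: u0 ∈ [2/15, 1/3)
j=4 picked index 4: u0 ∈ [2/15, 1/5)
intersection: [2/15, 1/5)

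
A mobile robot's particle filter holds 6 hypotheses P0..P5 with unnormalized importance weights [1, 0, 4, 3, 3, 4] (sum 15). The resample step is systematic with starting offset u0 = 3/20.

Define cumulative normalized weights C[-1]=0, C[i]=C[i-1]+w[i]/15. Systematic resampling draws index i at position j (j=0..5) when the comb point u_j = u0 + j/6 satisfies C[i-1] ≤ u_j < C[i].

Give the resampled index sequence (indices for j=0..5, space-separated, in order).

2 2 3 4 5 5

C = [1/15, 1/15, 1/3, 8/15, 11/15, 1]
j=0: u_0=3/20 ∈ [1/15, 1/3) → index 2
j=1: u_1=19/60 ∈ [1/15, 1/3) → index 2
j=2: u_2=29/60 ∈ [1/3, 8/15) → index 3
j=3: u_3=13/20 ∈ [8/15, 11/15) → index 4
j=4: u_4=49/60 ∈ [11/15, 1) → index 5
j=5: u_5=59/60 ∈ [11/15, 1) → index 5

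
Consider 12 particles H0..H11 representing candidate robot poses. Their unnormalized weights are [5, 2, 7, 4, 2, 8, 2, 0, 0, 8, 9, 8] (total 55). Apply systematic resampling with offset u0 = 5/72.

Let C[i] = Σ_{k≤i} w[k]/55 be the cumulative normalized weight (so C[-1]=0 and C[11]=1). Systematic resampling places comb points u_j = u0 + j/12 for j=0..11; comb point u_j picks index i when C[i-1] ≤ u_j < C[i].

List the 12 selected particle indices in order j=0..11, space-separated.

C = [1/11, 7/55, 14/55, 18/55, 4/11, 28/55, 6/11, 6/11, 6/11, 38/55, 47/55, 1]
j=0: u_0=5/72 ∈ [0, 1/11) → index 0
j=1: u_1=11/72 ∈ [7/55, 14/55) → index 2
j=2: u_2=17/72 ∈ [7/55, 14/55) → index 2
j=3: u_3=23/72 ∈ [14/55, 18/55) → index 3
j=4: u_4=29/72 ∈ [4/11, 28/55) → index 5
j=5: u_5=35/72 ∈ [4/11, 28/55) → index 5
j=6: u_6=41/72 ∈ [6/11, 38/55) → index 9
j=7: u_7=47/72 ∈ [6/11, 38/55) → index 9
j=8: u_8=53/72 ∈ [38/55, 47/55) → index 10
j=9: u_9=59/72 ∈ [38/55, 47/55) → index 10
j=10: u_10=65/72 ∈ [47/55, 1) → index 11
j=11: u_11=71/72 ∈ [47/55, 1) → index 11

0 2 2 3 5 5 9 9 10 10 11 11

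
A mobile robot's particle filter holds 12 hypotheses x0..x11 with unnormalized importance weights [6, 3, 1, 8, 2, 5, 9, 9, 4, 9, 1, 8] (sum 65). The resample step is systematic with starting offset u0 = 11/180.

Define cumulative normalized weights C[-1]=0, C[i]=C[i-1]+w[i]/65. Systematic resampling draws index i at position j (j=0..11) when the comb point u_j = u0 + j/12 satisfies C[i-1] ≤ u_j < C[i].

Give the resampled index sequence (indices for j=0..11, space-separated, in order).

0 2 3 5 6 6 7 7 9 9 11 11

C = [6/65, 9/65, 2/13, 18/65, 4/13, 5/13, 34/65, 43/65, 47/65, 56/65, 57/65, 1]
j=0: u_0=11/180 ∈ [0, 6/65) → index 0
j=1: u_1=13/90 ∈ [9/65, 2/13) → index 2
j=2: u_2=41/180 ∈ [2/13, 18/65) → index 3
j=3: u_3=14/45 ∈ [4/13, 5/13) → index 5
j=4: u_4=71/180 ∈ [5/13, 34/65) → index 6
j=5: u_5=43/90 ∈ [5/13, 34/65) → index 6
j=6: u_6=101/180 ∈ [34/65, 43/65) → index 7
j=7: u_7=29/45 ∈ [34/65, 43/65) → index 7
j=8: u_8=131/180 ∈ [47/65, 56/65) → index 9
j=9: u_9=73/90 ∈ [47/65, 56/65) → index 9
j=10: u_10=161/180 ∈ [57/65, 1) → index 11
j=11: u_11=44/45 ∈ [57/65, 1) → index 11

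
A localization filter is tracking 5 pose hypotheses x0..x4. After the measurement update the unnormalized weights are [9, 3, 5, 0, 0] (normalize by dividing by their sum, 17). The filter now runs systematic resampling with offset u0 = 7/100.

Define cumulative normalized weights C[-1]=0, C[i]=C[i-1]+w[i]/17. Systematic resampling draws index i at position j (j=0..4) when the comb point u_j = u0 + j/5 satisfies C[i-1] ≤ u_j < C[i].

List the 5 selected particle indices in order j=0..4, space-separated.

0 0 0 1 2

C = [9/17, 12/17, 1, 1, 1]
j=0: u_0=7/100 ∈ [0, 9/17) → index 0
j=1: u_1=27/100 ∈ [0, 9/17) → index 0
j=2: u_2=47/100 ∈ [0, 9/17) → index 0
j=3: u_3=67/100 ∈ [9/17, 12/17) → index 1
j=4: u_4=87/100 ∈ [12/17, 1) → index 2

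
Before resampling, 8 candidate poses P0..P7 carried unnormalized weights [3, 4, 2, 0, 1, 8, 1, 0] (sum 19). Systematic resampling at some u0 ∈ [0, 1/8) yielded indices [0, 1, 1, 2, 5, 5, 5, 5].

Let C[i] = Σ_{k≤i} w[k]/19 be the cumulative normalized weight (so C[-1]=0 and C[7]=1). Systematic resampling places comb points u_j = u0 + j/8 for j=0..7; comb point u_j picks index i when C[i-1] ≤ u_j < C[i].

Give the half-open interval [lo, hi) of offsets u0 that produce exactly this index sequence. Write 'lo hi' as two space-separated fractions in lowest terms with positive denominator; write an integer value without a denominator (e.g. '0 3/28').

C = [3/19, 7/19, 9/19, 9/19, 10/19, 18/19, 1, 1]
j=0 picked index 0: u0 ∈ [0, 3/19)
j=1 picked index 1: u0 ∈ [5/152, 37/152)
j=2 picked index 1: u0 ∈ [-7/76, 9/76)
j=3 picked index 2: u0 ∈ [-1/152, 15/152)
j=4 picked index 5: u0 ∈ [1/38, 17/38)
j=5 picked index 5: u0 ∈ [-15/152, 49/152)
j=6 picked index 5: u0 ∈ [-17/76, 15/76)
j=7 picked index 5: u0 ∈ [-53/152, 11/152)
intersection: [5/152, 11/152)

5/152 11/152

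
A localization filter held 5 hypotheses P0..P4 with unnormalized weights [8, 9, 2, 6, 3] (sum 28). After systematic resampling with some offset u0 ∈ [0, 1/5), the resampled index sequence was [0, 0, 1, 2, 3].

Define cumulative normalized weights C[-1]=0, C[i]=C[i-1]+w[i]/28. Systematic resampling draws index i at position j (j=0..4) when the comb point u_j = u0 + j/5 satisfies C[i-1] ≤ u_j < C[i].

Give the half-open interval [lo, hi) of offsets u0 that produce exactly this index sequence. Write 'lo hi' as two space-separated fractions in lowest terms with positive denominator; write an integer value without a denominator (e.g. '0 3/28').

C = [2/7, 17/28, 19/28, 25/28, 1]
j=0 picked index 0: u0 ∈ [0, 2/7)
j=1 picked index 0: u0 ∈ [-1/5, 3/35)
j=2 picked index 1: u0 ∈ [-4/35, 29/140)
j=3 picked index 2: u0 ∈ [1/140, 11/140)
j=4 picked index 3: u0 ∈ [-17/140, 13/140)
intersection: [1/140, 11/140)

1/140 11/140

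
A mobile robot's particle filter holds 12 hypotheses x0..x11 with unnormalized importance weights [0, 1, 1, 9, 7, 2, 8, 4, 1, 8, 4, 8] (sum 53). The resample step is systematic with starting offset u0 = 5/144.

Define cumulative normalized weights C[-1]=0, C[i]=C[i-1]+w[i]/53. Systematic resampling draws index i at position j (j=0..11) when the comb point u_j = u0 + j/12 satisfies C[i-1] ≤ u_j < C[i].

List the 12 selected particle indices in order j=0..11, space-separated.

2 3 3 4 5 6 7 8 9 10 11 11

C = [0, 1/53, 2/53, 11/53, 18/53, 20/53, 28/53, 32/53, 33/53, 41/53, 45/53, 1]
j=0: u_0=5/144 ∈ [1/53, 2/53) → index 2
j=1: u_1=17/144 ∈ [2/53, 11/53) → index 3
j=2: u_2=29/144 ∈ [2/53, 11/53) → index 3
j=3: u_3=41/144 ∈ [11/53, 18/53) → index 4
j=4: u_4=53/144 ∈ [18/53, 20/53) → index 5
j=5: u_5=65/144 ∈ [20/53, 28/53) → index 6
j=6: u_6=77/144 ∈ [28/53, 32/53) → index 7
j=7: u_7=89/144 ∈ [32/53, 33/53) → index 8
j=8: u_8=101/144 ∈ [33/53, 41/53) → index 9
j=9: u_9=113/144 ∈ [41/53, 45/53) → index 10
j=10: u_10=125/144 ∈ [45/53, 1) → index 11
j=11: u_11=137/144 ∈ [45/53, 1) → index 11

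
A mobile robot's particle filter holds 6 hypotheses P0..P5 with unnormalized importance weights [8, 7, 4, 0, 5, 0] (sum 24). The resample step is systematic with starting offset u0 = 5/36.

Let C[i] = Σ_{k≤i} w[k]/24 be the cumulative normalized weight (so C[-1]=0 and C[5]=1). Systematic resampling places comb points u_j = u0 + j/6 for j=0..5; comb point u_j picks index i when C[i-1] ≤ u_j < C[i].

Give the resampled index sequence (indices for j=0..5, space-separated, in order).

C = [1/3, 5/8, 19/24, 19/24, 1, 1]
j=0: u_0=5/36 ∈ [0, 1/3) → index 0
j=1: u_1=11/36 ∈ [0, 1/3) → index 0
j=2: u_2=17/36 ∈ [1/3, 5/8) → index 1
j=3: u_3=23/36 ∈ [5/8, 19/24) → index 2
j=4: u_4=29/36 ∈ [19/24, 1) → index 4
j=5: u_5=35/36 ∈ [19/24, 1) → index 4

0 0 1 2 4 4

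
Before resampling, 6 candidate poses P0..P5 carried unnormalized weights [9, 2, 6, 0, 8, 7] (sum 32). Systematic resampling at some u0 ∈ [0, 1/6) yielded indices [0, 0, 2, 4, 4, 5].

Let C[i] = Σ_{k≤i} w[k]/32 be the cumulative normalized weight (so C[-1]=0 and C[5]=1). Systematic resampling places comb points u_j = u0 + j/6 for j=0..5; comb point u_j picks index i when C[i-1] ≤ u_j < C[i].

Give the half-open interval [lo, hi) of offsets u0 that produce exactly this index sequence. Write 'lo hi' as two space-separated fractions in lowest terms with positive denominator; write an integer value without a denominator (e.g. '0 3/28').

C = [9/32, 11/32, 17/32, 17/32, 25/32, 1]
j=0 picked index 0: u0 ∈ [0, 9/32)
j=1 picked index 0: u0 ∈ [-1/6, 11/96)
j=2 picked index 2: u0 ∈ [1/96, 19/96)
j=3 picked index 4: u0 ∈ [1/32, 9/32)
j=4 picked index 4: u0 ∈ [-13/96, 11/96)
j=5 picked index 5: u0 ∈ [-5/96, 1/6)
intersection: [1/32, 11/96)

1/32 11/96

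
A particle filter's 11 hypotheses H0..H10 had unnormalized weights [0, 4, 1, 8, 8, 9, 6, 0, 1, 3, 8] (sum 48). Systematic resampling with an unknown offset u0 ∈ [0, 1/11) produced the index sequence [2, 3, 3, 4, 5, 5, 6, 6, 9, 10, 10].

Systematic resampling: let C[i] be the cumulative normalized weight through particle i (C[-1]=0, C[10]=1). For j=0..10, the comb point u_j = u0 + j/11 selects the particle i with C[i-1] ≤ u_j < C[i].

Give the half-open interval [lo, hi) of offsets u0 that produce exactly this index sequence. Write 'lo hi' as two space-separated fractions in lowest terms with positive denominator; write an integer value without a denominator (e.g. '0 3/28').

1/12 47/528

C = [0, 1/12, 5/48, 13/48, 7/16, 5/8, 3/4, 3/4, 37/48, 5/6, 1]
j=0 picked index 2: u0 ∈ [1/12, 5/48)
j=1 picked index 3: u0 ∈ [7/528, 95/528)
j=2 picked index 3: u0 ∈ [-41/528, 47/528)
j=3 picked index 4: u0 ∈ [-1/528, 29/176)
j=4 picked index 5: u0 ∈ [13/176, 23/88)
j=5 picked index 5: u0 ∈ [-3/176, 15/88)
j=6 picked index 6: u0 ∈ [7/88, 9/44)
j=7 picked index 6: u0 ∈ [-1/88, 5/44)
j=8 picked index 9: u0 ∈ [23/528, 7/66)
j=9 picked index 10: u0 ∈ [1/66, 2/11)
j=10 picked index 10: u0 ∈ [-5/66, 1/11)
intersection: [1/12, 47/528)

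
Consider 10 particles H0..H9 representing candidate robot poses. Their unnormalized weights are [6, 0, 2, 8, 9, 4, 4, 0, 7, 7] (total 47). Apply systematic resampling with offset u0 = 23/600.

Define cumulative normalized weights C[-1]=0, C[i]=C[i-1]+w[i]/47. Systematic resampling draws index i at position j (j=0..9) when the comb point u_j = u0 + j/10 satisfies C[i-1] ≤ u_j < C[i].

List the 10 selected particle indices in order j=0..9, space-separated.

C = [6/47, 6/47, 8/47, 16/47, 25/47, 29/47, 33/47, 33/47, 40/47, 1]
j=0: u_0=23/600 ∈ [0, 6/47) → index 0
j=1: u_1=83/600 ∈ [6/47, 8/47) → index 2
j=2: u_2=143/600 ∈ [8/47, 16/47) → index 3
j=3: u_3=203/600 ∈ [8/47, 16/47) → index 3
j=4: u_4=263/600 ∈ [16/47, 25/47) → index 4
j=5: u_5=323/600 ∈ [25/47, 29/47) → index 5
j=6: u_6=383/600 ∈ [29/47, 33/47) → index 6
j=7: u_7=443/600 ∈ [33/47, 40/47) → index 8
j=8: u_8=503/600 ∈ [33/47, 40/47) → index 8
j=9: u_9=563/600 ∈ [40/47, 1) → index 9

0 2 3 3 4 5 6 8 8 9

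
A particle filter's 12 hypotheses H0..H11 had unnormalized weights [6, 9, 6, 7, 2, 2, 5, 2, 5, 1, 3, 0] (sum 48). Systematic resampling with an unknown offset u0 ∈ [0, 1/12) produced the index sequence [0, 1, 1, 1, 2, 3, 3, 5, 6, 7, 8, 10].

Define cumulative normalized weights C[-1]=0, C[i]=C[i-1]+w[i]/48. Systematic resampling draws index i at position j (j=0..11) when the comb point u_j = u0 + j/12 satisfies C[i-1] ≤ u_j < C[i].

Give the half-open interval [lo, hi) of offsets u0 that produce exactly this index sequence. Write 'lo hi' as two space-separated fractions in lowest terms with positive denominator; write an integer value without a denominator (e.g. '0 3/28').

C = [1/8, 5/16, 7/16, 7/12, 5/8, 2/3, 37/48, 13/16, 11/12, 15/16, 1, 1]
j=0 picked index 0: u0 ∈ [0, 1/8)
j=1 picked index 1: u0 ∈ [1/24, 11/48)
j=2 picked index 1: u0 ∈ [-1/24, 7/48)
j=3 picked index 1: u0 ∈ [-1/8, 1/16)
j=4 picked index 2: u0 ∈ [-1/48, 5/48)
j=5 picked index 3: u0 ∈ [1/48, 1/6)
j=6 picked index 3: u0 ∈ [-1/16, 1/12)
j=7 picked index 5: u0 ∈ [1/24, 1/12)
j=8 picked index 6: u0 ∈ [0, 5/48)
j=9 picked index 7: u0 ∈ [1/48, 1/16)
j=10 picked index 8: u0 ∈ [-1/48, 1/12)
j=11 picked index 10: u0 ∈ [1/48, 1/12)
intersection: [1/24, 1/16)

1/24 1/16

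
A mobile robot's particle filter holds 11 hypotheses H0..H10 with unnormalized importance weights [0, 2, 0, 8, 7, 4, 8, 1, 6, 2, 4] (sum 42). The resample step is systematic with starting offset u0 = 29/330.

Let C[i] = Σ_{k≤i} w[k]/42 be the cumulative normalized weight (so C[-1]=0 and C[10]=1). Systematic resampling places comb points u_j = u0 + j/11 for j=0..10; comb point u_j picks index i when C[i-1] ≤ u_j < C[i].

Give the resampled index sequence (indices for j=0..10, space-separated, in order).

C = [0, 1/21, 1/21, 5/21, 17/42, 1/2, 29/42, 5/7, 6/7, 19/21, 1]
j=0: u_0=29/330 ∈ [1/21, 5/21) → index 3
j=1: u_1=59/330 ∈ [1/21, 5/21) → index 3
j=2: u_2=89/330 ∈ [5/21, 17/42) → index 4
j=3: u_3=119/330 ∈ [5/21, 17/42) → index 4
j=4: u_4=149/330 ∈ [17/42, 1/2) → index 5
j=5: u_5=179/330 ∈ [1/2, 29/42) → index 6
j=6: u_6=19/30 ∈ [1/2, 29/42) → index 6
j=7: u_7=239/330 ∈ [5/7, 6/7) → index 8
j=8: u_8=269/330 ∈ [5/7, 6/7) → index 8
j=9: u_9=299/330 ∈ [19/21, 1) → index 10
j=10: u_10=329/330 ∈ [19/21, 1) → index 10

3 3 4 4 5 6 6 8 8 10 10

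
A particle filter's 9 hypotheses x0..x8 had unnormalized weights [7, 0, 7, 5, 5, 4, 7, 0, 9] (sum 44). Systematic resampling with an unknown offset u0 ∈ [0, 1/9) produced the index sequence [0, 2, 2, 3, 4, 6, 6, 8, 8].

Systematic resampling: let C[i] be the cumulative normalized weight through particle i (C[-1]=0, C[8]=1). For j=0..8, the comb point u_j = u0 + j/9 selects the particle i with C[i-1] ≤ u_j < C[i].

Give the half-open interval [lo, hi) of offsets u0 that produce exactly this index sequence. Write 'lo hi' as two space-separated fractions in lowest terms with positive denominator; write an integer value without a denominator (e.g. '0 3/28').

8/99 19/198

C = [7/44, 7/44, 7/22, 19/44, 6/11, 7/11, 35/44, 35/44, 1]
j=0 picked index 0: u0 ∈ [0, 7/44)
j=1 picked index 2: u0 ∈ [19/396, 41/198)
j=2 picked index 2: u0 ∈ [-25/396, 19/198)
j=3 picked index 3: u0 ∈ [-1/66, 13/132)
j=4 picked index 4: u0 ∈ [-5/396, 10/99)
j=5 picked index 6: u0 ∈ [8/99, 95/396)
j=6 picked index 6: u0 ∈ [-1/33, 17/132)
j=7 picked index 8: u0 ∈ [7/396, 2/9)
j=8 picked index 8: u0 ∈ [-37/396, 1/9)
intersection: [8/99, 19/198)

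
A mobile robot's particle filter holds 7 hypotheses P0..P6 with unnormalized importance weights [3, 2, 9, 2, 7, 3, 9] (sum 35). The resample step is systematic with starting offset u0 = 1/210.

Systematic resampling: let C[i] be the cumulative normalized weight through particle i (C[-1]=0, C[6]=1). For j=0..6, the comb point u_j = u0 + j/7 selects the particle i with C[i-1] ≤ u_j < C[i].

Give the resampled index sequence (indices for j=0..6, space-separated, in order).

0 2 2 3 4 5 6

C = [3/35, 1/7, 2/5, 16/35, 23/35, 26/35, 1]
j=0: u_0=1/210 ∈ [0, 3/35) → index 0
j=1: u_1=31/210 ∈ [1/7, 2/5) → index 2
j=2: u_2=61/210 ∈ [1/7, 2/5) → index 2
j=3: u_3=13/30 ∈ [2/5, 16/35) → index 3
j=4: u_4=121/210 ∈ [16/35, 23/35) → index 4
j=5: u_5=151/210 ∈ [23/35, 26/35) → index 5
j=6: u_6=181/210 ∈ [26/35, 1) → index 6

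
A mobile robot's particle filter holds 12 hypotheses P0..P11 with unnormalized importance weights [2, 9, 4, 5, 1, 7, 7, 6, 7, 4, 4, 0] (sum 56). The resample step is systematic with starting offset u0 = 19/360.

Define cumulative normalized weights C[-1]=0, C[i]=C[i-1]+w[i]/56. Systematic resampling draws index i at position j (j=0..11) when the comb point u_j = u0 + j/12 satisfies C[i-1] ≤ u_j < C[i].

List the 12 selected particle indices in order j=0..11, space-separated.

C = [1/28, 11/56, 15/56, 5/14, 3/8, 1/2, 5/8, 41/56, 6/7, 13/14, 1, 1]
j=0: u_0=19/360 ∈ [1/28, 11/56) → index 1
j=1: u_1=49/360 ∈ [1/28, 11/56) → index 1
j=2: u_2=79/360 ∈ [11/56, 15/56) → index 2
j=3: u_3=109/360 ∈ [15/56, 5/14) → index 3
j=4: u_4=139/360 ∈ [3/8, 1/2) → index 5
j=5: u_5=169/360 ∈ [3/8, 1/2) → index 5
j=6: u_6=199/360 ∈ [1/2, 5/8) → index 6
j=7: u_7=229/360 ∈ [5/8, 41/56) → index 7
j=8: u_8=259/360 ∈ [5/8, 41/56) → index 7
j=9: u_9=289/360 ∈ [41/56, 6/7) → index 8
j=10: u_10=319/360 ∈ [6/7, 13/14) → index 9
j=11: u_11=349/360 ∈ [13/14, 1) → index 10

1 1 2 3 5 5 6 7 7 8 9 10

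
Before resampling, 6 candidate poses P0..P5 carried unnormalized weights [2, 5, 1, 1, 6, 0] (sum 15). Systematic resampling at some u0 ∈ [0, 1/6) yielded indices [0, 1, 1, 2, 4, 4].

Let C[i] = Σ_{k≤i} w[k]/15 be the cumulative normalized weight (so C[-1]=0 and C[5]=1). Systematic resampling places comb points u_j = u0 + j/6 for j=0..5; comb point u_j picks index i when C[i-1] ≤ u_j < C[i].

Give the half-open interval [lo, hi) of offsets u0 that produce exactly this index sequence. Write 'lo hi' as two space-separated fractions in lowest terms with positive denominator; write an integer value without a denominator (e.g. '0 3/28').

0 1/30

C = [2/15, 7/15, 8/15, 3/5, 1, 1]
j=0 picked index 0: u0 ∈ [0, 2/15)
j=1 picked index 1: u0 ∈ [-1/30, 3/10)
j=2 picked index 1: u0 ∈ [-1/5, 2/15)
j=3 picked index 2: u0 ∈ [-1/30, 1/30)
j=4 picked index 4: u0 ∈ [-1/15, 1/3)
j=5 picked index 4: u0 ∈ [-7/30, 1/6)
intersection: [0, 1/30)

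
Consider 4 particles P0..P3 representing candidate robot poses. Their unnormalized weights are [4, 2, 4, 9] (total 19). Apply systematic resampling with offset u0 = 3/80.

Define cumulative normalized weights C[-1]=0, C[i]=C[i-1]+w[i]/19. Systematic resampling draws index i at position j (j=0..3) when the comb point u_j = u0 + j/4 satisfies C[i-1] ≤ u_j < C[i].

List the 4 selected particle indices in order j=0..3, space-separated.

0 1 3 3

C = [4/19, 6/19, 10/19, 1]
j=0: u_0=3/80 ∈ [0, 4/19) → index 0
j=1: u_1=23/80 ∈ [4/19, 6/19) → index 1
j=2: u_2=43/80 ∈ [10/19, 1) → index 3
j=3: u_3=63/80 ∈ [10/19, 1) → index 3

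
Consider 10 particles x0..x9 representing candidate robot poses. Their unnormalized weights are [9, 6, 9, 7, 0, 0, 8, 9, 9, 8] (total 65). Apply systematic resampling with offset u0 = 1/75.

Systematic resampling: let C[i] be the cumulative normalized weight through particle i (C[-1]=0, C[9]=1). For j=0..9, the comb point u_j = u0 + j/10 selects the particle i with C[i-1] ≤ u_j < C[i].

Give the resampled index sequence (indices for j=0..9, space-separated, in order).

0 0 1 2 3 6 7 7 8 9

C = [9/65, 3/13, 24/65, 31/65, 31/65, 31/65, 3/5, 48/65, 57/65, 1]
j=0: u_0=1/75 ∈ [0, 9/65) → index 0
j=1: u_1=17/150 ∈ [0, 9/65) → index 0
j=2: u_2=16/75 ∈ [9/65, 3/13) → index 1
j=3: u_3=47/150 ∈ [3/13, 24/65) → index 2
j=4: u_4=31/75 ∈ [24/65, 31/65) → index 3
j=5: u_5=77/150 ∈ [31/65, 3/5) → index 6
j=6: u_6=46/75 ∈ [3/5, 48/65) → index 7
j=7: u_7=107/150 ∈ [3/5, 48/65) → index 7
j=8: u_8=61/75 ∈ [48/65, 57/65) → index 8
j=9: u_9=137/150 ∈ [57/65, 1) → index 9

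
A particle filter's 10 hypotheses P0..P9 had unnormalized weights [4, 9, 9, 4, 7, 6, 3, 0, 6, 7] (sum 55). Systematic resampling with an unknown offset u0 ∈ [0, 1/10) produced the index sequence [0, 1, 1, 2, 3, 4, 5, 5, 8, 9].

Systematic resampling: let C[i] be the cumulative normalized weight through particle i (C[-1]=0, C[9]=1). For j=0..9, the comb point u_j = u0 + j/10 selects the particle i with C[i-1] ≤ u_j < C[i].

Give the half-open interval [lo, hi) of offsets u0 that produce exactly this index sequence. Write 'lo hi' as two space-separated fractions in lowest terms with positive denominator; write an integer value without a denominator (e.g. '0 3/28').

C = [4/55, 13/55, 2/5, 26/55, 3/5, 39/55, 42/55, 42/55, 48/55, 1]
j=0 picked index 0: u0 ∈ [0, 4/55)
j=1 picked index 1: u0 ∈ [-3/110, 3/22)
j=2 picked index 1: u0 ∈ [-7/55, 2/55)
j=3 picked index 2: u0 ∈ [-7/110, 1/10)
j=4 picked index 3: u0 ∈ [0, 4/55)
j=5 picked index 4: u0 ∈ [-3/110, 1/10)
j=6 picked index 5: u0 ∈ [0, 6/55)
j=7 picked index 5: u0 ∈ [-1/10, 1/110)
j=8 picked index 8: u0 ∈ [-2/55, 4/55)
j=9 picked index 9: u0 ∈ [-3/110, 1/10)
intersection: [0, 1/110)

0 1/110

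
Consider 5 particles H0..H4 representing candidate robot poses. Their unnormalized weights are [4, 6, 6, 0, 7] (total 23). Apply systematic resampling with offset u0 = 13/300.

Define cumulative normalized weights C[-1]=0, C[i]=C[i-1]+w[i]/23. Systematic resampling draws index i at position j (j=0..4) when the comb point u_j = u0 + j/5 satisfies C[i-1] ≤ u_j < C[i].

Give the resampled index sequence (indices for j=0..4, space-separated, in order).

C = [4/23, 10/23, 16/23, 16/23, 1]
j=0: u_0=13/300 ∈ [0, 4/23) → index 0
j=1: u_1=73/300 ∈ [4/23, 10/23) → index 1
j=2: u_2=133/300 ∈ [10/23, 16/23) → index 2
j=3: u_3=193/300 ∈ [10/23, 16/23) → index 2
j=4: u_4=253/300 ∈ [16/23, 1) → index 4

0 1 2 2 4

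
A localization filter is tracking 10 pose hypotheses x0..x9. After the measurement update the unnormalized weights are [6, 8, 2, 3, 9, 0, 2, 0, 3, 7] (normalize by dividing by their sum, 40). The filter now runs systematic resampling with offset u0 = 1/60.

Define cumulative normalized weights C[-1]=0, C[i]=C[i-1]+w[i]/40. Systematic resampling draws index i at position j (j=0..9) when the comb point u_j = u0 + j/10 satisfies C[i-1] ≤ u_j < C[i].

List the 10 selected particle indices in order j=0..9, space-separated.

C = [3/20, 7/20, 2/5, 19/40, 7/10, 7/10, 3/4, 3/4, 33/40, 1]
j=0: u_0=1/60 ∈ [0, 3/20) → index 0
j=1: u_1=7/60 ∈ [0, 3/20) → index 0
j=2: u_2=13/60 ∈ [3/20, 7/20) → index 1
j=3: u_3=19/60 ∈ [3/20, 7/20) → index 1
j=4: u_4=5/12 ∈ [2/5, 19/40) → index 3
j=5: u_5=31/60 ∈ [19/40, 7/10) → index 4
j=6: u_6=37/60 ∈ [19/40, 7/10) → index 4
j=7: u_7=43/60 ∈ [7/10, 3/4) → index 6
j=8: u_8=49/60 ∈ [3/4, 33/40) → index 8
j=9: u_9=11/12 ∈ [33/40, 1) → index 9

0 0 1 1 3 4 4 6 8 9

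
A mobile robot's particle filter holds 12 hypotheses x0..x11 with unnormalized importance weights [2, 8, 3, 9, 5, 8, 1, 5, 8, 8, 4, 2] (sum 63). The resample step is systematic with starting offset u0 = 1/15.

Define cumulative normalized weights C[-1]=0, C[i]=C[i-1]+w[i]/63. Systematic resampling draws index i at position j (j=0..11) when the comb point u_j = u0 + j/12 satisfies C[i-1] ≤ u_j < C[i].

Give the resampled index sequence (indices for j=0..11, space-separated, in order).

C = [2/63, 10/63, 13/63, 22/63, 3/7, 5/9, 4/7, 41/63, 7/9, 19/21, 61/63, 1]
j=0: u_0=1/15 ∈ [2/63, 10/63) → index 1
j=1: u_1=3/20 ∈ [2/63, 10/63) → index 1
j=2: u_2=7/30 ∈ [13/63, 22/63) → index 3
j=3: u_3=19/60 ∈ [13/63, 22/63) → index 3
j=4: u_4=2/5 ∈ [22/63, 3/7) → index 4
j=5: u_5=29/60 ∈ [3/7, 5/9) → index 5
j=6: u_6=17/30 ∈ [5/9, 4/7) → index 6
j=7: u_7=13/20 ∈ [4/7, 41/63) → index 7
j=8: u_8=11/15 ∈ [41/63, 7/9) → index 8
j=9: u_9=49/60 ∈ [7/9, 19/21) → index 9
j=10: u_10=9/10 ∈ [7/9, 19/21) → index 9
j=11: u_11=59/60 ∈ [61/63, 1) → index 11

1 1 3 3 4 5 6 7 8 9 9 11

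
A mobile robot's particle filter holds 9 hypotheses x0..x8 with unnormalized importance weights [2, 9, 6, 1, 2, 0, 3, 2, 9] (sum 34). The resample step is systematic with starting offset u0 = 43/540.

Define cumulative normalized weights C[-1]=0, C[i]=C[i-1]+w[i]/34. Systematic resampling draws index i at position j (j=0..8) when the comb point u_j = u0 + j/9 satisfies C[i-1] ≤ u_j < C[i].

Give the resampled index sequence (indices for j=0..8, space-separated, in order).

C = [1/17, 11/34, 1/2, 9/17, 10/17, 10/17, 23/34, 25/34, 1]
j=0: u_0=43/540 ∈ [1/17, 11/34) → index 1
j=1: u_1=103/540 ∈ [1/17, 11/34) → index 1
j=2: u_2=163/540 ∈ [1/17, 11/34) → index 1
j=3: u_3=223/540 ∈ [11/34, 1/2) → index 2
j=4: u_4=283/540 ∈ [1/2, 9/17) → index 3
j=5: u_5=343/540 ∈ [10/17, 23/34) → index 6
j=6: u_6=403/540 ∈ [25/34, 1) → index 8
j=7: u_7=463/540 ∈ [25/34, 1) → index 8
j=8: u_8=523/540 ∈ [25/34, 1) → index 8

1 1 1 2 3 6 8 8 8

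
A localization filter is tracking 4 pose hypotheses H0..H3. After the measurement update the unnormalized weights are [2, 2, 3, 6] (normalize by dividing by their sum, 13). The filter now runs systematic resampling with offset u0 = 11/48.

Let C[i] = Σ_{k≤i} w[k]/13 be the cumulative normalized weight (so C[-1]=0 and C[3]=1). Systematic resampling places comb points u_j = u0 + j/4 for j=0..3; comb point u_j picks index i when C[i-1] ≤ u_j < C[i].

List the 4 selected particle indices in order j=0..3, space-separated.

1 2 3 3

C = [2/13, 4/13, 7/13, 1]
j=0: u_0=11/48 ∈ [2/13, 4/13) → index 1
j=1: u_1=23/48 ∈ [4/13, 7/13) → index 2
j=2: u_2=35/48 ∈ [7/13, 1) → index 3
j=3: u_3=47/48 ∈ [7/13, 1) → index 3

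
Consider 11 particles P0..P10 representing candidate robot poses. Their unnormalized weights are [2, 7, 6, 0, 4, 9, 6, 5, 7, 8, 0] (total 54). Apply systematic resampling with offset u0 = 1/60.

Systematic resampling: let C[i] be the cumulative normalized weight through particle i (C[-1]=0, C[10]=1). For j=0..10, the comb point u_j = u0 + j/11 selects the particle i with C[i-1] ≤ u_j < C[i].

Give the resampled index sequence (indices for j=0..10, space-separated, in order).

0 1 2 4 5 5 6 7 8 8 9

C = [1/27, 1/6, 5/18, 5/18, 19/54, 14/27, 17/27, 13/18, 23/27, 1, 1]
j=0: u_0=1/60 ∈ [0, 1/27) → index 0
j=1: u_1=71/660 ∈ [1/27, 1/6) → index 1
j=2: u_2=131/660 ∈ [1/6, 5/18) → index 2
j=3: u_3=191/660 ∈ [5/18, 19/54) → index 4
j=4: u_4=251/660 ∈ [19/54, 14/27) → index 5
j=5: u_5=311/660 ∈ [19/54, 14/27) → index 5
j=6: u_6=371/660 ∈ [14/27, 17/27) → index 6
j=7: u_7=431/660 ∈ [17/27, 13/18) → index 7
j=8: u_8=491/660 ∈ [13/18, 23/27) → index 8
j=9: u_9=551/660 ∈ [13/18, 23/27) → index 8
j=10: u_10=611/660 ∈ [23/27, 1) → index 9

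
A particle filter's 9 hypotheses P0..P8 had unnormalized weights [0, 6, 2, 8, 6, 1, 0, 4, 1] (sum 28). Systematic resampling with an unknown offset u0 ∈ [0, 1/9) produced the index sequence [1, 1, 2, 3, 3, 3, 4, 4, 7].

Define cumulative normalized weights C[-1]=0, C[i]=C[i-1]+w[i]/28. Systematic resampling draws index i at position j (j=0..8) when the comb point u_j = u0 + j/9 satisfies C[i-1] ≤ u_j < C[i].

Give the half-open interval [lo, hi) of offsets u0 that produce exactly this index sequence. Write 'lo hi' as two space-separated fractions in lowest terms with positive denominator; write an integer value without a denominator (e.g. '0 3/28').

C = [0, 3/14, 2/7, 4/7, 11/14, 23/28, 23/28, 27/28, 1]
j=0 picked index 1: u0 ∈ [0, 3/14)
j=1 picked index 1: u0 ∈ [-1/9, 13/126)
j=2 picked index 2: u0 ∈ [-1/126, 4/63)
j=3 picked index 3: u0 ∈ [-1/21, 5/21)
j=4 picked index 3: u0 ∈ [-10/63, 8/63)
j=5 picked index 3: u0 ∈ [-17/63, 1/63)
j=6 picked index 4: u0 ∈ [-2/21, 5/42)
j=7 picked index 4: u0 ∈ [-13/63, 1/126)
j=8 picked index 7: u0 ∈ [-17/252, 19/252)
intersection: [0, 1/126)

0 1/126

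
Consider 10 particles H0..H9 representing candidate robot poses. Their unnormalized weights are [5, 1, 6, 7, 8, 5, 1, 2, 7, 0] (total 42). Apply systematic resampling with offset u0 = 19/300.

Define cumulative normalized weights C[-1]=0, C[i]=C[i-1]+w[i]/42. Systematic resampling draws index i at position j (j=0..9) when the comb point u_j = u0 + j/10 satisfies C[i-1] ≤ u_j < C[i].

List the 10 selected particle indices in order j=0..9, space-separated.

0 2 2 3 4 4 5 6 8 8

C = [5/42, 1/7, 2/7, 19/42, 9/14, 16/21, 11/14, 5/6, 1, 1]
j=0: u_0=19/300 ∈ [0, 5/42) → index 0
j=1: u_1=49/300 ∈ [1/7, 2/7) → index 2
j=2: u_2=79/300 ∈ [1/7, 2/7) → index 2
j=3: u_3=109/300 ∈ [2/7, 19/42) → index 3
j=4: u_4=139/300 ∈ [19/42, 9/14) → index 4
j=5: u_5=169/300 ∈ [19/42, 9/14) → index 4
j=6: u_6=199/300 ∈ [9/14, 16/21) → index 5
j=7: u_7=229/300 ∈ [16/21, 11/14) → index 6
j=8: u_8=259/300 ∈ [5/6, 1) → index 8
j=9: u_9=289/300 ∈ [5/6, 1) → index 8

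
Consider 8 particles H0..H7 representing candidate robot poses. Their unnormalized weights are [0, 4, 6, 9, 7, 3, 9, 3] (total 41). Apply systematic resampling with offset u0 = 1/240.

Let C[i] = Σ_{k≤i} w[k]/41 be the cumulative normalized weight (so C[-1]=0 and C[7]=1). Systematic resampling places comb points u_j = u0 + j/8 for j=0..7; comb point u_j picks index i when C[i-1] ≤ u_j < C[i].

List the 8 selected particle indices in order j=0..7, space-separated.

1 2 3 3 4 4 6 6

C = [0, 4/41, 10/41, 19/41, 26/41, 29/41, 38/41, 1]
j=0: u_0=1/240 ∈ [0, 4/41) → index 1
j=1: u_1=31/240 ∈ [4/41, 10/41) → index 2
j=2: u_2=61/240 ∈ [10/41, 19/41) → index 3
j=3: u_3=91/240 ∈ [10/41, 19/41) → index 3
j=4: u_4=121/240 ∈ [19/41, 26/41) → index 4
j=5: u_5=151/240 ∈ [19/41, 26/41) → index 4
j=6: u_6=181/240 ∈ [29/41, 38/41) → index 6
j=7: u_7=211/240 ∈ [29/41, 38/41) → index 6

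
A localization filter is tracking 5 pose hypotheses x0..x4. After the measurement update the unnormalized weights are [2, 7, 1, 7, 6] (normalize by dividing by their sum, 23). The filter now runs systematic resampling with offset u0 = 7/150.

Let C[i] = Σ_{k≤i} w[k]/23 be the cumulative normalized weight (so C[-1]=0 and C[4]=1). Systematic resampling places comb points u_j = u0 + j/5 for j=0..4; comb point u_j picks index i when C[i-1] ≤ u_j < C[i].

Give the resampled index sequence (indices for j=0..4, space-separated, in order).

0 1 3 3 4

C = [2/23, 9/23, 10/23, 17/23, 1]
j=0: u_0=7/150 ∈ [0, 2/23) → index 0
j=1: u_1=37/150 ∈ [2/23, 9/23) → index 1
j=2: u_2=67/150 ∈ [10/23, 17/23) → index 3
j=3: u_3=97/150 ∈ [10/23, 17/23) → index 3
j=4: u_4=127/150 ∈ [17/23, 1) → index 4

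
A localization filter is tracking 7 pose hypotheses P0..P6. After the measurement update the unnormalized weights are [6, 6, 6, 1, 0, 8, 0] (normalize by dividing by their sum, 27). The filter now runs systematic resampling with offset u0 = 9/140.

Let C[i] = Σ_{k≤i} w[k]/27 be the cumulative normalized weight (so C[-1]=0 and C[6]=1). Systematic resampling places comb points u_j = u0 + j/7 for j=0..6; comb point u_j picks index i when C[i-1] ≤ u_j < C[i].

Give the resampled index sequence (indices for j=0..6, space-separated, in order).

C = [2/9, 4/9, 2/3, 19/27, 19/27, 1, 1]
j=0: u_0=9/140 ∈ [0, 2/9) → index 0
j=1: u_1=29/140 ∈ [0, 2/9) → index 0
j=2: u_2=7/20 ∈ [2/9, 4/9) → index 1
j=3: u_3=69/140 ∈ [4/9, 2/3) → index 2
j=4: u_4=89/140 ∈ [4/9, 2/3) → index 2
j=5: u_5=109/140 ∈ [19/27, 1) → index 5
j=6: u_6=129/140 ∈ [19/27, 1) → index 5

0 0 1 2 2 5 5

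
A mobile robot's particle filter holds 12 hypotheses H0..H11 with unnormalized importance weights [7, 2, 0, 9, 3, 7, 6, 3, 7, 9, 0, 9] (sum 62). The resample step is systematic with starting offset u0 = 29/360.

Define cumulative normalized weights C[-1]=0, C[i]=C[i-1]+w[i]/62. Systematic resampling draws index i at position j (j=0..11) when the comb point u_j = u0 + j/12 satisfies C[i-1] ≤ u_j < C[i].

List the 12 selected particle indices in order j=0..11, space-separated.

0 3 3 4 5 6 7 8 9 9 11 11

C = [7/62, 9/62, 9/62, 9/31, 21/62, 14/31, 17/31, 37/62, 22/31, 53/62, 53/62, 1]
j=0: u_0=29/360 ∈ [0, 7/62) → index 0
j=1: u_1=59/360 ∈ [9/62, 9/31) → index 3
j=2: u_2=89/360 ∈ [9/62, 9/31) → index 3
j=3: u_3=119/360 ∈ [9/31, 21/62) → index 4
j=4: u_4=149/360 ∈ [21/62, 14/31) → index 5
j=5: u_5=179/360 ∈ [14/31, 17/31) → index 6
j=6: u_6=209/360 ∈ [17/31, 37/62) → index 7
j=7: u_7=239/360 ∈ [37/62, 22/31) → index 8
j=8: u_8=269/360 ∈ [22/31, 53/62) → index 9
j=9: u_9=299/360 ∈ [22/31, 53/62) → index 9
j=10: u_10=329/360 ∈ [53/62, 1) → index 11
j=11: u_11=359/360 ∈ [53/62, 1) → index 11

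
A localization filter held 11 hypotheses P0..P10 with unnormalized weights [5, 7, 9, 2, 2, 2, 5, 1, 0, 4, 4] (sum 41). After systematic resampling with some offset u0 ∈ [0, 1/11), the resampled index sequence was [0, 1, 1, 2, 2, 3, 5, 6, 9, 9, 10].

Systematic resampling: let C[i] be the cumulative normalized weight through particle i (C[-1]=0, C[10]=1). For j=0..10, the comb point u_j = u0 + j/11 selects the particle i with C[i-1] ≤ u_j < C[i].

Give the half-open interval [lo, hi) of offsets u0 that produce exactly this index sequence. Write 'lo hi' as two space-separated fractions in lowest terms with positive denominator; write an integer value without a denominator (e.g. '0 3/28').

35/451 38/451

C = [5/41, 12/41, 21/41, 23/41, 25/41, 27/41, 32/41, 33/41, 33/41, 37/41, 1]
j=0 picked index 0: u0 ∈ [0, 5/41)
j=1 picked index 1: u0 ∈ [14/451, 91/451)
j=2 picked index 1: u0 ∈ [-27/451, 50/451)
j=3 picked index 2: u0 ∈ [9/451, 108/451)
j=4 picked index 2: u0 ∈ [-32/451, 67/451)
j=5 picked index 3: u0 ∈ [26/451, 48/451)
j=6 picked index 5: u0 ∈ [29/451, 51/451)
j=7 picked index 6: u0 ∈ [10/451, 65/451)
j=8 picked index 9: u0 ∈ [35/451, 79/451)
j=9 picked index 9: u0 ∈ [-6/451, 38/451)
j=10 picked index 10: u0 ∈ [-3/451, 1/11)
intersection: [35/451, 38/451)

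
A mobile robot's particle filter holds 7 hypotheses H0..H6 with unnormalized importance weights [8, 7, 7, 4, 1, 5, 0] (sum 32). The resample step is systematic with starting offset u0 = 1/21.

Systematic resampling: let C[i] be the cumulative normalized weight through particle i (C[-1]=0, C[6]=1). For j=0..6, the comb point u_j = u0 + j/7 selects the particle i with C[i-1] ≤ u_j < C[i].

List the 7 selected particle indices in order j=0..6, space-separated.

C = [1/4, 15/32, 11/16, 13/16, 27/32, 1, 1]
j=0: u_0=1/21 ∈ [0, 1/4) → index 0
j=1: u_1=4/21 ∈ [0, 1/4) → index 0
j=2: u_2=1/3 ∈ [1/4, 15/32) → index 1
j=3: u_3=10/21 ∈ [15/32, 11/16) → index 2
j=4: u_4=13/21 ∈ [15/32, 11/16) → index 2
j=5: u_5=16/21 ∈ [11/16, 13/16) → index 3
j=6: u_6=19/21 ∈ [27/32, 1) → index 5

0 0 1 2 2 3 5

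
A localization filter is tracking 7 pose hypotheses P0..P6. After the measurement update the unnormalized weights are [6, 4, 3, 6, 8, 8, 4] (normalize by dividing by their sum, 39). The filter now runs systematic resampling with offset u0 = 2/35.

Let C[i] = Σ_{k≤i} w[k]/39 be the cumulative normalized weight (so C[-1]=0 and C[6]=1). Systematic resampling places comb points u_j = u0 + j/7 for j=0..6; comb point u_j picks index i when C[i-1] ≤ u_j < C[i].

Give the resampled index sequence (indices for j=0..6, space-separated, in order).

0 1 3 3 4 5 6

C = [2/13, 10/39, 1/3, 19/39, 9/13, 35/39, 1]
j=0: u_0=2/35 ∈ [0, 2/13) → index 0
j=1: u_1=1/5 ∈ [2/13, 10/39) → index 1
j=2: u_2=12/35 ∈ [1/3, 19/39) → index 3
j=3: u_3=17/35 ∈ [1/3, 19/39) → index 3
j=4: u_4=22/35 ∈ [19/39, 9/13) → index 4
j=5: u_5=27/35 ∈ [9/13, 35/39) → index 5
j=6: u_6=32/35 ∈ [35/39, 1) → index 6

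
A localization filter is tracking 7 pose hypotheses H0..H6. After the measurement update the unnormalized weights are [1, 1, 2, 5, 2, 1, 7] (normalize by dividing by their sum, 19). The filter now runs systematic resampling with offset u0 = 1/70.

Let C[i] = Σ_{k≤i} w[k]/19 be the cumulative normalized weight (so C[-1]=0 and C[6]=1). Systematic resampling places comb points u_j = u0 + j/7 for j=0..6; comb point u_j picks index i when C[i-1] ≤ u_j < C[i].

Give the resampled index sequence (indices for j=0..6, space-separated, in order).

C = [1/19, 2/19, 4/19, 9/19, 11/19, 12/19, 1]
j=0: u_0=1/70 ∈ [0, 1/19) → index 0
j=1: u_1=11/70 ∈ [2/19, 4/19) → index 2
j=2: u_2=3/10 ∈ [4/19, 9/19) → index 3
j=3: u_3=31/70 ∈ [4/19, 9/19) → index 3
j=4: u_4=41/70 ∈ [11/19, 12/19) → index 5
j=5: u_5=51/70 ∈ [12/19, 1) → index 6
j=6: u_6=61/70 ∈ [12/19, 1) → index 6

0 2 3 3 5 6 6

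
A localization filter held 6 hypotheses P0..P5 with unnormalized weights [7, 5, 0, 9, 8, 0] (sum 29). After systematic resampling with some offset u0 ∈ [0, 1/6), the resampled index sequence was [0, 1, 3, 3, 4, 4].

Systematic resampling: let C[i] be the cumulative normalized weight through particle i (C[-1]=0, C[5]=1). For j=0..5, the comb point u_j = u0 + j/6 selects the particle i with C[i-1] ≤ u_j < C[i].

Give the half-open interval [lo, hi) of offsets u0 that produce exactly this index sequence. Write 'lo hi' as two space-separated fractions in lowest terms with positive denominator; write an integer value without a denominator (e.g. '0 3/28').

C = [7/29, 12/29, 12/29, 21/29, 1, 1]
j=0 picked index 0: u0 ∈ [0, 7/29)
j=1 picked index 1: u0 ∈ [13/174, 43/174)
j=2 picked index 3: u0 ∈ [7/87, 34/87)
j=3 picked index 3: u0 ∈ [-5/58, 13/58)
j=4 picked index 4: u0 ∈ [5/87, 1/3)
j=5 picked index 4: u0 ∈ [-19/174, 1/6)
intersection: [7/87, 1/6)

7/87 1/6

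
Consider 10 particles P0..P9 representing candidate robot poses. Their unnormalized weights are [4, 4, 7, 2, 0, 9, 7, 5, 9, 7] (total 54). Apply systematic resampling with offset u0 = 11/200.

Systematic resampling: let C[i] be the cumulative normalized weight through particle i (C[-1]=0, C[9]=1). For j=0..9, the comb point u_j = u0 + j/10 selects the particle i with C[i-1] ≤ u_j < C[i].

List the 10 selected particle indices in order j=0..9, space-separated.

0 2 2 5 5 6 7 8 8 9

C = [2/27, 4/27, 5/18, 17/54, 17/54, 13/27, 11/18, 19/27, 47/54, 1]
j=0: u_0=11/200 ∈ [0, 2/27) → index 0
j=1: u_1=31/200 ∈ [4/27, 5/18) → index 2
j=2: u_2=51/200 ∈ [4/27, 5/18) → index 2
j=3: u_3=71/200 ∈ [17/54, 13/27) → index 5
j=4: u_4=91/200 ∈ [17/54, 13/27) → index 5
j=5: u_5=111/200 ∈ [13/27, 11/18) → index 6
j=6: u_6=131/200 ∈ [11/18, 19/27) → index 7
j=7: u_7=151/200 ∈ [19/27, 47/54) → index 8
j=8: u_8=171/200 ∈ [19/27, 47/54) → index 8
j=9: u_9=191/200 ∈ [47/54, 1) → index 9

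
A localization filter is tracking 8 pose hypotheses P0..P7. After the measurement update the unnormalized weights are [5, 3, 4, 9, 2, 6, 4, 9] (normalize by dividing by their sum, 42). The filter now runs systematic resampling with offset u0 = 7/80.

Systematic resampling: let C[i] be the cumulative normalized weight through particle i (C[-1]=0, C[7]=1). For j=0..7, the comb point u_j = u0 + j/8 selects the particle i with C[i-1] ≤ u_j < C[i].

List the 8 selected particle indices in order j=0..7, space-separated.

0 2 3 3 5 6 7 7

C = [5/42, 4/21, 2/7, 1/2, 23/42, 29/42, 11/14, 1]
j=0: u_0=7/80 ∈ [0, 5/42) → index 0
j=1: u_1=17/80 ∈ [4/21, 2/7) → index 2
j=2: u_2=27/80 ∈ [2/7, 1/2) → index 3
j=3: u_3=37/80 ∈ [2/7, 1/2) → index 3
j=4: u_4=47/80 ∈ [23/42, 29/42) → index 5
j=5: u_5=57/80 ∈ [29/42, 11/14) → index 6
j=6: u_6=67/80 ∈ [11/14, 1) → index 7
j=7: u_7=77/80 ∈ [11/14, 1) → index 7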